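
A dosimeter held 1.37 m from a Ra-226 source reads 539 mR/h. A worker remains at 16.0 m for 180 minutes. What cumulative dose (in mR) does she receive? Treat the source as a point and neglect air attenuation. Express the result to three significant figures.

Since intensity falls as 1/r², rate at 16.0 m:
539 × (1.37/16.0)² = 539 × 0.007332 = 3.952 mR/h.
Dose = rate × time = 3.952 mR/h × 3.000 h = 11.86 mR.

11.9 mR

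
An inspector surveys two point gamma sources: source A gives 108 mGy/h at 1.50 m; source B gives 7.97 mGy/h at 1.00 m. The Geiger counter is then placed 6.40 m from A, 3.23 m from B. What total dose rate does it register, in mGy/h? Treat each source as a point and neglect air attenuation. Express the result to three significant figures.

By superposition, sum each source's inverse-square contribution:
A: 108 × (1.50/6.40)² = 5.933 mGy/h
B: 7.97 × (1.00/3.23)² = 0.7639 mGy/h
Total = 5.933 + 0.7639 = 6.697 mGy/h.

6.70 mGy/h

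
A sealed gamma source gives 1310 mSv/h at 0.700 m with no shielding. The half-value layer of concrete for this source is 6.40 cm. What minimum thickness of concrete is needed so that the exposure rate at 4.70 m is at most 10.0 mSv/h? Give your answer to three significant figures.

At 4.70 m, distance alone gives (0.700/4.70)² = 0.02218, so 1310 × 0.02218 = 29.06 mSv/h.
Further attenuation needed: 29.06/10.0 = 2.906.
n = log₂(2.906) = 1.539 half-value layers.
Thickness = 1.539 × 6.40 cm = 9.850 cm.

9.85 cm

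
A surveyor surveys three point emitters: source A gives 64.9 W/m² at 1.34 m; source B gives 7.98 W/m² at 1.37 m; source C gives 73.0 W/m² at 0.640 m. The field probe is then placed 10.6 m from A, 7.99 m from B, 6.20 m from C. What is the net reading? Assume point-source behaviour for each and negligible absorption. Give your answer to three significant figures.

Each source contributes Iᵢ·(dᵢ/rᵢ)²; contributions add.
A: 64.9 × (1.34/10.6)² = 1.037 W/m²
B: 7.98 × (1.37/7.99)² = 0.2346 W/m²
C: 73.0 × (0.640/6.20)² = 0.7779 W/m²
Total = 1.037 + 0.2346 + 0.7779 = 2.050 W/m².

2.05 W/m²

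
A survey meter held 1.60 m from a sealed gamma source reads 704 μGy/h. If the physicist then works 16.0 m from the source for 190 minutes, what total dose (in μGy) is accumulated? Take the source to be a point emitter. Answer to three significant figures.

Since intensity falls as 1/r², rate at 16.0 m:
704 × (1.60/16.0)² = 704 × 0.01000 = 7.040 μGy/h.
Dose = rate × time = 7.040 μGy/h × 3.167 h = 22.30 μGy.

22.3 μGy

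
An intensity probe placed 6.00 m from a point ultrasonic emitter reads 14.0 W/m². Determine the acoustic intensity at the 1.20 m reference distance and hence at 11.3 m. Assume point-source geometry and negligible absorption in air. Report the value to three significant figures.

Since intensity falls as 1/r²,
At 1.20 m: (6.00/1.20)² = 25.00, so 14.0 × 25.00 = 350.0 W/m²
At 11.3 m: 350.0 × (1.20/11.3)² = 350.0 × 0.01128 = 3.948 W/m².

350 W/m²; 3.95 W/m²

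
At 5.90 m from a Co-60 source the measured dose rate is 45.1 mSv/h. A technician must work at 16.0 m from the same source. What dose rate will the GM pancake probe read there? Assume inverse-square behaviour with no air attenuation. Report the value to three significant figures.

Applying the 1/r² law, scaling from 5.90 m to 16.0 m:
(5.90/16.0)² = 0.1360, so 45.1 × 0.1360 = 6.134 mSv/h.

6.13 mSv/h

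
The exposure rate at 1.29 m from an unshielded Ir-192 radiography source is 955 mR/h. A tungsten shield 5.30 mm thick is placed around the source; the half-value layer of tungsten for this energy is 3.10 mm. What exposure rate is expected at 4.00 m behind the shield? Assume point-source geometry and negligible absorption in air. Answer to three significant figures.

30.4 mR/h

Distance alone: 955 × (1.29/4.00)² = 955 × 0.1040 = 99.32 mR/h.
Shield: 5.30/3.10 = 1.710 half-value layers → attenuation 2^(−1.710) = 0.3057.
Combined: 99.32 × 0.3057 = 30.36 mR/h.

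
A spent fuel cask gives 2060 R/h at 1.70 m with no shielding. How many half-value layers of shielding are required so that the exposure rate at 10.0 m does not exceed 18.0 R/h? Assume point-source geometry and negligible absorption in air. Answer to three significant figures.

At 10.0 m, distance alone gives (1.70/10.0)² = 0.02890, so 2060 × 0.02890 = 59.53 R/h.
Further attenuation needed: 59.53/18.0 = 3.307.
n = log₂(3.307) = 1.726 half-value layers.

1.73 half-value layers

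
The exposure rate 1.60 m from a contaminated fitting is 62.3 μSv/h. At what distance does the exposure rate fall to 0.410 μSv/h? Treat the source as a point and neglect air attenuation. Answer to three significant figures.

By the inverse-square law, d₂ = d₁·√(I₁/I₂).
I₁/I₂ = 62.3/0.410 = 152.0, so d₂ = 1.60 × √152.0 = 19.73 m.

19.7 m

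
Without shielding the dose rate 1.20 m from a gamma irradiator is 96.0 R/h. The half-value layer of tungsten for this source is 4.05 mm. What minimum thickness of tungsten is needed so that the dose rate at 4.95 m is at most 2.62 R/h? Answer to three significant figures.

4.48 mm

At 4.95 m, distance alone gives (1.20/4.95)² = 0.05877, so 96.0 × 0.05877 = 5.642 R/h.
Further attenuation needed: 5.642/2.62 = 2.153.
n = log₂(2.153) = 1.106 half-value layers.
Thickness = 1.106 × 4.05 mm = 4.479 mm.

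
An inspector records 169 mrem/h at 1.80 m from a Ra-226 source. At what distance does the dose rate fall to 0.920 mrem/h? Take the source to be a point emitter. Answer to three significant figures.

24.4 m

Using I₁d₁² = I₂d₂², d₂ = d₁·√(I₁/I₂).
I₁/I₂ = 169/0.920 = 183.7, so d₂ = 1.80 × √183.7 = 24.40 m.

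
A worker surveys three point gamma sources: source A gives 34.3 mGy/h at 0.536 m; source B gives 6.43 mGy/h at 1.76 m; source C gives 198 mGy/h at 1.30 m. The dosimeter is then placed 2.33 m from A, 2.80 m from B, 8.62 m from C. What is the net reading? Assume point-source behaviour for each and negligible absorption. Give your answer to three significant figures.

8.86 mGy/h

Each source contributes Iᵢ·(dᵢ/rᵢ)²; contributions add.
A: 34.3 × (0.536/2.33)² = 1.815 mGy/h
B: 6.43 × (1.76/2.80)² = 2.541 mGy/h
C: 198 × (1.30/8.62)² = 4.503 mGy/h
Total = 1.815 + 2.541 + 4.503 = 8.859 mGy/h.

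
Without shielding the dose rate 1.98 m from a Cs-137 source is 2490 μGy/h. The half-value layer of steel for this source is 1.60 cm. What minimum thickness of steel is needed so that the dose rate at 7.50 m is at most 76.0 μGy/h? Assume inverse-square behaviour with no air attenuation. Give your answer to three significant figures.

1.91 cm

At 7.50 m, distance alone gives (1.98/7.50)² = 0.06970, so 2490 × 0.06970 = 173.6 μGy/h.
Further attenuation needed: 173.6/76.0 = 2.284.
n = log₂(2.284) = 1.192 half-value layers.
Thickness = 1.192 × 1.60 cm = 1.907 cm.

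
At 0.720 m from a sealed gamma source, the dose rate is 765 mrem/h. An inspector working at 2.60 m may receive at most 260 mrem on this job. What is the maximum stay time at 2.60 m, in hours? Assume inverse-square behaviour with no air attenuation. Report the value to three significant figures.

4.43 h

Intensity scales as (d₁/d₂)², so rate at 2.60 m:
(0.720/2.60)² = 0.07669, so 765 × 0.07669 = 58.67 mrem/h.
Stay time = 260 mrem ÷ 58.67 mrem/h = 4.432 h.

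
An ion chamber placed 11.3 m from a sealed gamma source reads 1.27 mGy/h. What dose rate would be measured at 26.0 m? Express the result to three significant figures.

Using I₁d₁² = I₂d₂², scaling from 11.3 m to 26.0 m:
1.27 × (11.3/26.0)² = 1.27 × 0.1889 = 0.2399 mGy/h.

0.240 mGy/h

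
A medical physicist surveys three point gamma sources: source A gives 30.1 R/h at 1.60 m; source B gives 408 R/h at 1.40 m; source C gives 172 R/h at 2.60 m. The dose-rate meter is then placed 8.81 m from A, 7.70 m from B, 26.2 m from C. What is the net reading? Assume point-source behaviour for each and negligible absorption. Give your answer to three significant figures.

16.2 R/h

Each source contributes Iᵢ·(dᵢ/rᵢ)²; contributions add.
A: 30.1 × (1.60/8.81)² = 0.9928 R/h
B: 408 × (1.40/7.70)² = 13.49 R/h
C: 172 × (2.60/26.2)² = 1.694 R/h
Total = 0.9928 + 13.49 + 1.694 = 16.18 R/h.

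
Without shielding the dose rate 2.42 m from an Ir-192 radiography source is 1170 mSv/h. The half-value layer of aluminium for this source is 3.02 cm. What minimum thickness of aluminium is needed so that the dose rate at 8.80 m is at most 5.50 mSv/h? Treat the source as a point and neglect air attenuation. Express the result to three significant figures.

At 8.80 m, distance alone gives (2.42/8.80)² = 0.07562, so 1170 × 0.07562 = 88.48 mSv/h.
Further attenuation needed: 88.48/5.50 = 16.09.
n = log₂(16.09) = 4.008 half-value layers.
Thickness = 4.008 × 3.02 cm = 12.10 cm.

12.1 cm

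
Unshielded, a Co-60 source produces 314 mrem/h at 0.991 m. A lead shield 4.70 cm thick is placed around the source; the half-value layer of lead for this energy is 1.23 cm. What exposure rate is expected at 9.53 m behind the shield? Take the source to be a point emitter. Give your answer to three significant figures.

0.240 mrem/h

Distance alone: (0.991/9.53)² = 0.01081, so 314 × 0.01081 = 3.394 mrem/h.
Shield: 4.70/1.23 = 3.821 half-value layers → attenuation 2^(−3.821) = 0.07076.
Combined: 3.394 × 0.07076 = 0.2402 mrem/h.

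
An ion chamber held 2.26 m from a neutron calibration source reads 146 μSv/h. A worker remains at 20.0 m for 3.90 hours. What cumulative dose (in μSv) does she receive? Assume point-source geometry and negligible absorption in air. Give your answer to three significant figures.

By the inverse-square law, rate at 20.0 m:
146 × (2.26/20.0)² = 146 × 0.01277 = 1.864 μSv/h.
Dose = rate × time = 1.864 μSv/h × 3.900 h = 7.270 μSv.

7.27 μSv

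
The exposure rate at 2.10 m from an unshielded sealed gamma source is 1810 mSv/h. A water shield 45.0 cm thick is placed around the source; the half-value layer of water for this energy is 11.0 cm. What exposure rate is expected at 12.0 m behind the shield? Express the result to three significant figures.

3.25 mSv/h

Distance alone: (2.10/12.0)² = 0.03063, so 1810 × 0.03063 = 55.44 mSv/h.
Shield: 45.0/11.0 = 4.091 half-value layers → attenuation 2^(−4.091) = 0.05868.
Combined: 55.44 × 0.05868 = 3.253 mSv/h.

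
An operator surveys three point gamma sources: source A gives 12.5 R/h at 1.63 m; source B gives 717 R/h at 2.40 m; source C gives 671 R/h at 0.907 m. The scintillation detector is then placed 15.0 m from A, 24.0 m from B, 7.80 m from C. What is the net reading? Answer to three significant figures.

By superposition, sum each source's inverse-square contribution:
A: 12.5 × (1.63/15.0)² = 0.1476 R/h
B: 717 × (2.40/24.0)² = 7.170 R/h
C: 671 × (0.907/7.80)² = 9.073 R/h
Total = 0.1476 + 7.170 + 9.073 = 16.39 R/h.

16.4 R/h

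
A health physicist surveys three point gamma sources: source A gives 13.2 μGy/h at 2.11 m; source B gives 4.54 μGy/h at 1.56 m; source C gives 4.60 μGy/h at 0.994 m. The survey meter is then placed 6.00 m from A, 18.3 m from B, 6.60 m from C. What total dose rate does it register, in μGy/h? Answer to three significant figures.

By superposition, sum each source's inverse-square contribution:
A: 13.2 × (2.11/6.00)² = 1.632 μGy/h
B: 4.54 × (1.56/18.3)² = 0.03299 μGy/h
C: 4.60 × (0.994/6.60)² = 0.1043 μGy/h
Total = 1.632 + 0.03299 + 0.1043 = 1.769 μGy/h.

1.77 μGy/h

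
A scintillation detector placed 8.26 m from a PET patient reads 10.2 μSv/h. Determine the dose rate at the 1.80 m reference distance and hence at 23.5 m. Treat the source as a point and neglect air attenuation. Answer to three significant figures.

215 μSv/h; 1.26 μSv/h

By the inverse-square law,
At 1.80 m: 10.2 × (8.26/1.80)² = 10.2 × 21.06 = 214.8 μSv/h
At 23.5 m: (1.80/23.5)² = 0.005867, so 214.8 × 0.005867 = 1.260 μSv/h.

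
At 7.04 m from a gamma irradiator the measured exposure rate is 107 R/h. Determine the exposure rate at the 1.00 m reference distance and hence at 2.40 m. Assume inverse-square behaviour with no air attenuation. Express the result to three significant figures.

Applying the 1/r² law,
At 1.00 m: (7.04/1.00)² = 49.56, so 107 × 49.56 = 5303 R/h
At 2.40 m: 5303 × (1.00/2.40)² = 5303 × 0.1736 = 920.6 R/h.

5300 R/h; 921 R/h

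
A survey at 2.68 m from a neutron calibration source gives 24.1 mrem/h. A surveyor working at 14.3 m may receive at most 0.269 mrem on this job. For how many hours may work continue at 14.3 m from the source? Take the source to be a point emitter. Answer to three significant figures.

0.318 h

Since intensity falls as 1/r², rate at 14.3 m:
(2.68/14.3)² = 0.03512, so 24.1 × 0.03512 = 0.8464 mrem/h.
Stay time = 0.269 mrem ÷ 0.8464 mrem/h = 0.3178 h.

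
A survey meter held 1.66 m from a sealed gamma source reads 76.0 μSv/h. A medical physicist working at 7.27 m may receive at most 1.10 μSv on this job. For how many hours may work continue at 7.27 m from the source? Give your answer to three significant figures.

0.278 h

Intensity scales as (d₁/d₂)², so rate at 7.27 m:
(1.66/7.27)² = 0.05214, so 76.0 × 0.05214 = 3.963 μSv/h.
Stay time = 1.10 μSv ÷ 3.963 μSv/h = 0.2776 h.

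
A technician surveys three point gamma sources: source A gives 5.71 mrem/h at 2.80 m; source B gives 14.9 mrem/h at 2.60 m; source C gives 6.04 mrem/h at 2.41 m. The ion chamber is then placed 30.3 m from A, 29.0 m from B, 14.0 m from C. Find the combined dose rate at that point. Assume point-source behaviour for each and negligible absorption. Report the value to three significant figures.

By superposition, sum each source's inverse-square contribution:
A: 5.71 × (2.80/30.3)² = 0.04876 mrem/h
B: 14.9 × (2.60/29.0)² = 0.1198 mrem/h
C: 6.04 × (2.41/14.0)² = 0.1790 mrem/h
Total = 0.04876 + 0.1198 + 0.1790 = 0.3476 mrem/h.

0.348 mrem/h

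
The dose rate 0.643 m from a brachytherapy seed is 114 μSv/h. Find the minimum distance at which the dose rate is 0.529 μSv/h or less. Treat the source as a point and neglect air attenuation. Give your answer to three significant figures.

9.44 m

By the inverse-square law, d₂ = d₁·√(I₁/I₂).
I₁/I₂ = 114/0.529 = 215.5, so d₂ = 0.643 × √215.5 = 9.439 m.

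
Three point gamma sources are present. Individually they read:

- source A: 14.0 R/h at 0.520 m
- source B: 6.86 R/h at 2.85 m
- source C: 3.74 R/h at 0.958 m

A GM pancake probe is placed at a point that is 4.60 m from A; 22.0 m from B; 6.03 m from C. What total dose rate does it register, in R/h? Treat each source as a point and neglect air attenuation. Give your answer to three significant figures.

0.388 R/h

By superposition, sum each source's inverse-square contribution:
A: 14.0 × (0.520/4.60)² = 0.1789 R/h
B: 6.86 × (2.85/22.0)² = 0.1151 R/h
C: 3.74 × (0.958/6.03)² = 0.09440 R/h
Total = 0.1789 + 0.1151 + 0.09440 = 0.3884 R/h.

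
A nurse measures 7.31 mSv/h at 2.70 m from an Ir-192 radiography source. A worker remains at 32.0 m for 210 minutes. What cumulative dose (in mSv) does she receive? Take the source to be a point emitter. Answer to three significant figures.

Intensity scales as (d₁/d₂)², so rate at 32.0 m:
7.31 × (2.70/32.0)² = 7.31 × 0.007119 = 0.05204 mSv/h.
Dose = rate × time = 0.05204 mSv/h × 3.500 h = 0.1821 mSv.

0.182 mSv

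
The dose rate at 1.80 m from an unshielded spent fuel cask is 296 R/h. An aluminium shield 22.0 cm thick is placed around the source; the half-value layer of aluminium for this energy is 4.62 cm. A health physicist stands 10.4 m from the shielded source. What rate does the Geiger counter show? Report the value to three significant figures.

Distance alone: (1.80/10.4)² = 0.02996, so 296 × 0.02996 = 8.868 R/h.
Shield: 22.0/4.62 = 4.762 half-value layers → attenuation 2^(−4.762) = 0.03685.
Combined: 8.868 × 0.03685 = 0.3268 R/h.

0.327 R/h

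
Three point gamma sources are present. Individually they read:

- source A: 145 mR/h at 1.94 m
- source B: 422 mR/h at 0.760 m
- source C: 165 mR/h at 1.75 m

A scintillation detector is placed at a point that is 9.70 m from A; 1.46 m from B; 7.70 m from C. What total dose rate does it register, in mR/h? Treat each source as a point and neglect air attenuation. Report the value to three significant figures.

Each source contributes Iᵢ·(dᵢ/rᵢ)²; contributions add.
A: 145 × (1.94/9.70)² = 5.800 mR/h
B: 422 × (0.760/1.46)² = 114.3 mR/h
C: 165 × (1.75/7.70)² = 8.523 mR/h
Total = 5.800 + 114.3 + 8.523 = 128.6 mR/h.

129 mR/h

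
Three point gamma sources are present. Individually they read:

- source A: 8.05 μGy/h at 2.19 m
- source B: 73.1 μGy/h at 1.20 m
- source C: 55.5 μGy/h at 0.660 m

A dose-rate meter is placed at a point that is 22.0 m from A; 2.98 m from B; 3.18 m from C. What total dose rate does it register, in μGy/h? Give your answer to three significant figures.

14.3 μGy/h

By superposition, sum each source's inverse-square contribution:
A: 8.05 × (2.19/22.0)² = 0.07977 μGy/h
B: 73.1 × (1.20/2.98)² = 11.85 μGy/h
C: 55.5 × (0.660/3.18)² = 2.391 μGy/h
Total = 0.07977 + 11.85 + 2.391 = 14.32 μGy/h.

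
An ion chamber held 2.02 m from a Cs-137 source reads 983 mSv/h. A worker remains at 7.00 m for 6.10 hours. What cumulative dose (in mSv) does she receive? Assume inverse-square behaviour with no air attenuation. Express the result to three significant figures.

499 mSv

By the inverse-square law, rate at 7.00 m:
983 × (2.02/7.00)² = 983 × 0.08327 = 81.85 mSv/h.
Dose = rate × time = 81.85 mSv/h × 6.100 h = 499.3 mSv.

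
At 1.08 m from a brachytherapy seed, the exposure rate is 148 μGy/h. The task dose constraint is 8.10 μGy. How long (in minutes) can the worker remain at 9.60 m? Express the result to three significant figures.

259 min

Since intensity falls as 1/r², rate at 9.60 m:
148 × (1.08/9.60)² = 148 × 0.01266 = 1.874 μGy/h.
Stay time = 8.10 μGy ÷ 1.874 μGy/h = 4.322 h = 259.3 min.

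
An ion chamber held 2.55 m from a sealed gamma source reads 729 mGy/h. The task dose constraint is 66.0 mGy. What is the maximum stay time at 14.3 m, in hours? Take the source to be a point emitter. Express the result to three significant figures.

2.85 h

By the inverse-square law, rate at 14.3 m:
729 × (2.55/14.3)² = 729 × 0.03180 = 23.18 mGy/h.
Stay time = 66.0 mGy ÷ 23.18 mGy/h = 2.847 h.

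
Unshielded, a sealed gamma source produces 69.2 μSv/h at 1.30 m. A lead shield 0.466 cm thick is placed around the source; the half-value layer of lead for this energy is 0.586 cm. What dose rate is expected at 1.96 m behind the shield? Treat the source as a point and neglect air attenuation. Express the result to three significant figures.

Distance alone: 69.2 × (1.30/1.96)² = 69.2 × 0.4399 = 30.44 μSv/h.
Shield: 0.466/0.586 = 0.7952 half-value layers → attenuation 2^(−0.7952) = 0.5763.
Combined: 30.44 × 0.5763 = 17.54 μSv/h.

17.5 μSv/h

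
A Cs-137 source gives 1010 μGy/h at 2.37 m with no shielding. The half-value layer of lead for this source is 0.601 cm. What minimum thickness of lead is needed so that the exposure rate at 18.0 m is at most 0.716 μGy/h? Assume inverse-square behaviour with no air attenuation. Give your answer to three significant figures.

At 18.0 m, distance alone gives 1010 × (2.37/18.0)² = 1010 × 0.01734 = 17.51 μGy/h.
Further attenuation needed: 17.51/0.716 = 24.46.
n = log₂(24.46) = 4.612 half-value layers.
Thickness = 4.612 × 0.601 cm = 2.772 cm.

2.77 cm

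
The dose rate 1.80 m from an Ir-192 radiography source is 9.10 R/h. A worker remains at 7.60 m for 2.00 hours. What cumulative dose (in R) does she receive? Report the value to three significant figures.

1.02 R

Applying the 1/r² law, rate at 7.60 m:
9.10 × (1.80/7.60)² = 9.10 × 0.05609 = 0.5104 R/h.
Dose = rate × time = 0.5104 R/h × 2.000 h = 1.021 R.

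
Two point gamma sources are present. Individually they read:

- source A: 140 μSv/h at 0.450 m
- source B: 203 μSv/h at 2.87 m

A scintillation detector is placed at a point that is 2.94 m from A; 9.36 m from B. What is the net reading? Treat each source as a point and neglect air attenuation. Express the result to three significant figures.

Each source contributes Iᵢ·(dᵢ/rᵢ)²; contributions add.
A: 140 × (0.450/2.94)² = 3.280 μSv/h
B: 203 × (2.87/9.36)² = 19.09 μSv/h
Total = 3.280 + 19.09 = 22.37 μSv/h.

22.4 μSv/h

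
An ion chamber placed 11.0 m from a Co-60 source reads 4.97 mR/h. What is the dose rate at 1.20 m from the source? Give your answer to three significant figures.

Intensity scales as (d₁/d₂)², so scaling from 11.0 m to 1.20 m:
(11.0/1.20)² = 84.03, so 4.97 × 84.03 = 417.6 mR/h.

418 mR/h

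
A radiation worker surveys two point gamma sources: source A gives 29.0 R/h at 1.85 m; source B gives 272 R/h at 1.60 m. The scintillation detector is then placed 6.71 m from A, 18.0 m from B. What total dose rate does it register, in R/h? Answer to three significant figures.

By superposition, sum each source's inverse-square contribution:
A: 29.0 × (1.85/6.71)² = 2.204 R/h
B: 272 × (1.60/18.0)² = 2.149 R/h
Total = 2.204 + 2.149 = 4.353 R/h.

4.35 R/h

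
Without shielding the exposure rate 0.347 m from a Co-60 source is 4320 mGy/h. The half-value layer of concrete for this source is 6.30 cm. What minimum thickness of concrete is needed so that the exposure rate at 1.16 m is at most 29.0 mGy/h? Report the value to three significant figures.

At 1.16 m, distance alone gives (0.347/1.16)² = 0.08948, so 4320 × 0.08948 = 386.6 mGy/h.
Further attenuation needed: 386.6/29.0 = 13.33.
n = log₂(13.33) = 3.737 half-value layers.
Thickness = 3.737 × 6.30 cm = 23.54 cm.

23.5 cm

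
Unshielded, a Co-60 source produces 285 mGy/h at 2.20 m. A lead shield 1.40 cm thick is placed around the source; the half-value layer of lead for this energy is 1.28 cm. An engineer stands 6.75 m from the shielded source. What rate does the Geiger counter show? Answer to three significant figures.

Distance alone: (2.20/6.75)² = 0.1062, so 285 × 0.1062 = 30.27 mGy/h.
Shield: 1.40/1.28 = 1.094 half-value layers → attenuation 2^(−1.094) = 0.4685.
Combined: 30.27 × 0.4685 = 14.18 mGy/h.

14.2 mGy/h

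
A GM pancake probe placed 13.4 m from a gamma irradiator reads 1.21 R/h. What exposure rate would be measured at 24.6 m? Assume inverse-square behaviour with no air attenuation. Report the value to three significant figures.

0.359 R/h

By the inverse-square law, scaling from 13.4 m to 24.6 m:
1.21 × (13.4/24.6)² = 1.21 × 0.2967 = 0.3590 R/h.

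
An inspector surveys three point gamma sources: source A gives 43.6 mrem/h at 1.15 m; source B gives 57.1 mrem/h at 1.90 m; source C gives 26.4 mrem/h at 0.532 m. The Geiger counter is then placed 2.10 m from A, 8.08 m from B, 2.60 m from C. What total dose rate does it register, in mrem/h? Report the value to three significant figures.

17.3 mrem/h

By superposition, sum each source's inverse-square contribution:
A: 43.6 × (1.15/2.10)² = 13.08 mrem/h
B: 57.1 × (1.90/8.08)² = 3.157 mrem/h
C: 26.4 × (0.532/2.60)² = 1.105 mrem/h
Total = 13.08 + 3.157 + 1.105 = 17.34 mrem/h.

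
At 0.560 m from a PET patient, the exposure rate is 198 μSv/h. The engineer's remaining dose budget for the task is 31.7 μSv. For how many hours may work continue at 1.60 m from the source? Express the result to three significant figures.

Using I₁d₁² = I₂d₂², rate at 1.60 m:
198 × (0.560/1.60)² = 198 × 0.1225 = 24.25 μSv/h.
Stay time = 31.7 μSv ÷ 24.25 μSv/h = 1.307 h.

1.31 h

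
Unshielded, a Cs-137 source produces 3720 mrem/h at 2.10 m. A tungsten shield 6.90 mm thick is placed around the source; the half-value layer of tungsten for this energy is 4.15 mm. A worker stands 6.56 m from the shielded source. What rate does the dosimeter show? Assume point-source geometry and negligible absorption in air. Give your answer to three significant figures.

120 mrem/h

Distance alone: 3720 × (2.10/6.56)² = 3720 × 0.1025 = 381.3 mrem/h.
Shield: 6.90/4.15 = 1.663 half-value layers → attenuation 2^(−1.663) = 0.3158.
Combined: 381.3 × 0.3158 = 120.4 mrem/h.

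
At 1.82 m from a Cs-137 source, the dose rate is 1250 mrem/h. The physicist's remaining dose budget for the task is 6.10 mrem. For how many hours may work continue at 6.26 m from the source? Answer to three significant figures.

0.0577 h

Since intensity falls as 1/r², rate at 6.26 m:
1250 × (1.82/6.26)² = 1250 × 0.08453 = 105.7 mrem/h.
Stay time = 6.10 mrem ÷ 105.7 mrem/h = 0.05771 h.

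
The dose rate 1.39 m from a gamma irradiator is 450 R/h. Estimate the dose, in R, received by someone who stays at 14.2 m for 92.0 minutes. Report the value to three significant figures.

6.61 R

Since intensity falls as 1/r², rate at 14.2 m:
(1.39/14.2)² = 0.009582, so 450 × 0.009582 = 4.312 R/h.
Dose = rate × time = 4.312 R/h × 1.533 h = 6.610 R.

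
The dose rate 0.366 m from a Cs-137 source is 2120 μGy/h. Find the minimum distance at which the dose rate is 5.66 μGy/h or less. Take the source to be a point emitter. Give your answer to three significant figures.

Since intensity falls as 1/r², d₂ = d₁·√(I₁/I₂).
I₁/I₂ = 2120/5.66 = 374.6, so d₂ = 0.366 × √374.6 = 7.084 m.

7.08 m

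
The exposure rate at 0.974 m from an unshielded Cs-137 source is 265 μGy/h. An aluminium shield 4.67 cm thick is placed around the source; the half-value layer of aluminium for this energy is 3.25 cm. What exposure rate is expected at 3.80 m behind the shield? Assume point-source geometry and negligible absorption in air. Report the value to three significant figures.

Distance alone: (0.974/3.80)² = 0.06570, so 265 × 0.06570 = 17.41 μGy/h.
Shield: 4.67/3.25 = 1.437 half-value layers → attenuation 2^(−1.437) = 0.3693.
Combined: 17.41 × 0.3693 = 6.430 μGy/h.

6.43 μGy/h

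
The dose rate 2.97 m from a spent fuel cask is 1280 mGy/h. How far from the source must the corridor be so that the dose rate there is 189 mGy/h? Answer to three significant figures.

Applying the 1/r² law, d₂ = d₁·√(I₁/I₂).
I₁/I₂ = 1280/189 = 6.772, so d₂ = 2.97 × √6.772 = 7.729 m.

7.73 m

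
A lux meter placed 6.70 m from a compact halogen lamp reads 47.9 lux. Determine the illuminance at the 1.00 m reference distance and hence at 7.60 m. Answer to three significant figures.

2150 lux; 37.2 lux

Applying the 1/r² law,
At 1.00 m: 47.9 × (6.70/1.00)² = 47.9 × 44.89 = 2150 lux
At 7.60 m: 2150 × (1.00/7.60)² = 2150 × 0.01731 = 37.22 lux.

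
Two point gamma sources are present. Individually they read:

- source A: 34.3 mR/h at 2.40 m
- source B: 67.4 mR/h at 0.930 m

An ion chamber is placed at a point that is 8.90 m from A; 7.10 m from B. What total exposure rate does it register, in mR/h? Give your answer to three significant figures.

3.65 mR/h

By superposition, sum each source's inverse-square contribution:
A: 34.3 × (2.40/8.90)² = 2.494 mR/h
B: 67.4 × (0.930/7.10)² = 1.156 mR/h
Total = 2.494 + 1.156 = 3.650 mR/h.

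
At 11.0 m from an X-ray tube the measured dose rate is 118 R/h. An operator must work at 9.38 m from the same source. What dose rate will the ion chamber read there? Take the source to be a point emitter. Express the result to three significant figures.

162 R/h

Since intensity falls as 1/r², scaling from 11.0 m to 9.38 m:
118 × (11.0/9.38)² = 118 × 1.375 = 162.2 R/h.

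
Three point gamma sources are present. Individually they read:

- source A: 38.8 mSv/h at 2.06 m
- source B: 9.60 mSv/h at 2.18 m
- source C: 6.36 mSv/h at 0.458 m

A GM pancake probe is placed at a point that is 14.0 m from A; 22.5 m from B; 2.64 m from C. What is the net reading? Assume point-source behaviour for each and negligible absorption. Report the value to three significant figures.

By superposition, sum each source's inverse-square contribution:
A: 38.8 × (2.06/14.0)² = 0.8401 mSv/h
B: 9.60 × (2.18/22.5)² = 0.09012 mSv/h
C: 6.36 × (0.458/2.64)² = 0.1914 mSv/h
Total = 0.8401 + 0.09012 + 0.1914 = 1.122 mSv/h.

1.12 mSv/h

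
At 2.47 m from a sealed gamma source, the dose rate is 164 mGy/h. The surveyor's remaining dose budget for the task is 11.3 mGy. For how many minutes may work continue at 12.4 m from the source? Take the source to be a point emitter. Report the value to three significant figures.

Using I₁d₁² = I₂d₂², rate at 12.4 m:
164 × (2.47/12.4)² = 164 × 0.03968 = 6.508 mGy/h.
Stay time = 11.3 mGy ÷ 6.508 mGy/h = 1.736 h = 104.2 min.

104 min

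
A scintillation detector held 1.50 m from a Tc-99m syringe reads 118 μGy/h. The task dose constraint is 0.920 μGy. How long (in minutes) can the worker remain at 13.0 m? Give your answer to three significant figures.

Since intensity falls as 1/r², rate at 13.0 m:
118 × (1.50/13.0)² = 118 × 0.01331 = 1.571 μGy/h.
Stay time = 0.920 μGy ÷ 1.571 μGy/h = 0.5856 h = 35.14 min.

35.1 min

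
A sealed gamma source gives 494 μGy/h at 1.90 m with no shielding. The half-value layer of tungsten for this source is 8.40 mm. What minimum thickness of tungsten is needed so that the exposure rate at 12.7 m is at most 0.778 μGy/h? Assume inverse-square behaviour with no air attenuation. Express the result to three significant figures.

At 12.7 m, distance alone gives (1.90/12.7)² = 0.02238, so 494 × 0.02238 = 11.06 μGy/h.
Further attenuation needed: 11.06/0.778 = 14.22.
n = log₂(14.22) = 3.830 half-value layers.
Thickness = 3.830 × 8.40 mm = 32.17 mm.

32.2 mm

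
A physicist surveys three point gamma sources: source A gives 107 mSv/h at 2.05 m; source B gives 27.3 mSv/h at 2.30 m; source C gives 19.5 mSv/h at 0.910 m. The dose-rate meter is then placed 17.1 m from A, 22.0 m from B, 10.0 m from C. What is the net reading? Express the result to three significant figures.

Each source contributes Iᵢ·(dᵢ/rᵢ)²; contributions add.
A: 107 × (2.05/17.1)² = 1.538 mSv/h
B: 27.3 × (2.30/22.0)² = 0.2984 mSv/h
C: 19.5 × (0.910/10.0)² = 0.1615 mSv/h
Total = 1.538 + 0.2984 + 0.1615 = 1.998 mSv/h.

2.00 mSv/h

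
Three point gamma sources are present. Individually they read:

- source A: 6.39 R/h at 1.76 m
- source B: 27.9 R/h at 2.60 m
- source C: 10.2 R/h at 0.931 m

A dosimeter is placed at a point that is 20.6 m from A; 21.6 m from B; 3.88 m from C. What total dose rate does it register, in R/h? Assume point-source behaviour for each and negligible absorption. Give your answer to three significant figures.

1.04 R/h

By superposition, sum each source's inverse-square contribution:
A: 6.39 × (1.76/20.6)² = 0.04664 R/h
B: 27.9 × (2.60/21.6)² = 0.4042 R/h
C: 10.2 × (0.931/3.88)² = 0.5873 R/h
Total = 0.04664 + 0.4042 + 0.5873 = 1.038 R/h.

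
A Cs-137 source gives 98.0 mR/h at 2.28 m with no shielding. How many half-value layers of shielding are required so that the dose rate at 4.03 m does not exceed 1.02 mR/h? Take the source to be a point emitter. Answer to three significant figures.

4.94 half-value layers

At 4.03 m, distance alone gives (2.28/4.03)² = 0.3201, so 98.0 × 0.3201 = 31.37 mR/h.
Further attenuation needed: 31.37/1.02 = 30.75.
n = log₂(30.75) = 4.943 half-value layers.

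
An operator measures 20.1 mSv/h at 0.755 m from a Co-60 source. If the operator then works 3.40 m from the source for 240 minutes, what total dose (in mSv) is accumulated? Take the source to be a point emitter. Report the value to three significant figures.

3.96 mSv

Since intensity falls as 1/r², rate at 3.40 m:
(0.755/3.40)² = 0.04931, so 20.1 × 0.04931 = 0.9911 mSv/h.
Dose = rate × time = 0.9911 mSv/h × 4.000 h = 3.964 mSv.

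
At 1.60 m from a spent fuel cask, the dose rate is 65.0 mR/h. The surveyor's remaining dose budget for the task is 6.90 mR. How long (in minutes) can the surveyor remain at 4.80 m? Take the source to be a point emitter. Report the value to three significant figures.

57.3 min

Intensity scales as (d₁/d₂)², so rate at 4.80 m:
65.0 × (1.60/4.80)² = 65.0 × 0.1111 = 7.222 mR/h.
Stay time = 6.90 mR ÷ 7.222 mR/h = 0.9554 h = 57.32 min.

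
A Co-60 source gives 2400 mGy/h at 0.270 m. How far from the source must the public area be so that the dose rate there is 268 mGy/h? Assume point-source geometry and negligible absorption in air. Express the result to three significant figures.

0.808 m

Using I₁d₁² = I₂d₂², d₂ = d₁·√(I₁/I₂).
I₁/I₂ = 2400/268 = 8.955, so d₂ = 0.270 × √8.955 = 0.8080 m.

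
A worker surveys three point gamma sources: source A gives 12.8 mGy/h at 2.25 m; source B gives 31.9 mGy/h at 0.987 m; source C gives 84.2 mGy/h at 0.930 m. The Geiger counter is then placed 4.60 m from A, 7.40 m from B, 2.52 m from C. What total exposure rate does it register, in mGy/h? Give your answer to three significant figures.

15.1 mGy/h

By superposition, sum each source's inverse-square contribution:
A: 12.8 × (2.25/4.60)² = 3.062 mGy/h
B: 31.9 × (0.987/7.40)² = 0.5675 mGy/h
C: 84.2 × (0.930/2.52)² = 11.47 mGy/h
Total = 3.062 + 0.5675 + 11.47 = 15.10 mGy/h.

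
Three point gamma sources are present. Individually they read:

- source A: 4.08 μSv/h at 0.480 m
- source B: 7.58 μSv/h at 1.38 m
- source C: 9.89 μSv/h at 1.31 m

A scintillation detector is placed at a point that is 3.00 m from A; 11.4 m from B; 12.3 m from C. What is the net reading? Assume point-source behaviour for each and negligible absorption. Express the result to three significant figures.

By superposition, sum each source's inverse-square contribution:
A: 4.08 × (0.480/3.00)² = 0.1044 μSv/h
B: 7.58 × (1.38/11.4)² = 0.1111 μSv/h
C: 9.89 × (1.31/12.3)² = 0.1122 μSv/h
Total = 0.1044 + 0.1111 + 0.1122 = 0.3277 μSv/h.

0.328 μSv/h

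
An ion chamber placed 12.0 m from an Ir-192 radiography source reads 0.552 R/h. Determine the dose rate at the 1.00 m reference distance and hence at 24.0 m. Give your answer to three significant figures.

Since intensity falls as 1/r²,
At 1.00 m: (12.0/1.00)² = 144.0, so 0.552 × 144.0 = 79.49 R/h
At 24.0 m: 79.49 × (1.00/24.0)² = 79.49 × 0.001736 = 0.1380 R/h.

79.5 R/h; 0.138 R/h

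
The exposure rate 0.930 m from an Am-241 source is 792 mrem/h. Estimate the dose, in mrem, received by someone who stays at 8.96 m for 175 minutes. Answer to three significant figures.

By the inverse-square law, rate at 8.96 m:
(0.930/8.96)² = 0.01077, so 792 × 0.01077 = 8.530 mrem/h.
Dose = rate × time = 8.530 mrem/h × 2.917 h = 24.88 mrem.

24.9 mrem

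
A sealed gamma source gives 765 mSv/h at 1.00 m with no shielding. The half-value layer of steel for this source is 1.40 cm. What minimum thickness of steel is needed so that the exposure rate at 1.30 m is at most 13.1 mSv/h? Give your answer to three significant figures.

7.16 cm

At 1.30 m, distance alone gives (1.00/1.30)² = 0.5917, so 765 × 0.5917 = 452.7 mSv/h.
Further attenuation needed: 452.7/13.1 = 34.56.
n = log₂(34.56) = 5.111 half-value layers.
Thickness = 5.111 × 1.40 cm = 7.155 cm.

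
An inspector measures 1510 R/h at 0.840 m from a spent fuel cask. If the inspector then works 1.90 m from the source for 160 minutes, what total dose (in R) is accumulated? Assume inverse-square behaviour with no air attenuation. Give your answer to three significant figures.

787 R

Using I₁d₁² = I₂d₂², rate at 1.90 m:
1510 × (0.840/1.90)² = 1510 × 0.1955 = 295.2 R/h.
Dose = rate × time = 295.2 R/h × 2.667 h = 787.3 R.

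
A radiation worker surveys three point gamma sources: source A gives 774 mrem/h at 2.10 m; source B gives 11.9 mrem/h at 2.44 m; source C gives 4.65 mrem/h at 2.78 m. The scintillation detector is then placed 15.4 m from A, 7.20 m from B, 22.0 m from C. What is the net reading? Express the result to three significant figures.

Each source contributes Iᵢ·(dᵢ/rᵢ)²; contributions add.
A: 774 × (2.10/15.4)² = 14.39 mrem/h
B: 11.9 × (2.44/7.20)² = 1.367 mrem/h
C: 4.65 × (2.78/22.0)² = 0.07425 mrem/h
Total = 14.39 + 1.367 + 0.07425 = 15.83 mrem/h.

15.8 mrem/h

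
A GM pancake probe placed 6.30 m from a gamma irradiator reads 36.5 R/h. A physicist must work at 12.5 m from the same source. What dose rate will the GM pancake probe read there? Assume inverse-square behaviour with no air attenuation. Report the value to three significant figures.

Applying the 1/r² law, scaling from 6.30 m to 12.5 m:
36.5 × (6.30/12.5)² = 36.5 × 0.2540 = 9.271 R/h.

9.27 R/h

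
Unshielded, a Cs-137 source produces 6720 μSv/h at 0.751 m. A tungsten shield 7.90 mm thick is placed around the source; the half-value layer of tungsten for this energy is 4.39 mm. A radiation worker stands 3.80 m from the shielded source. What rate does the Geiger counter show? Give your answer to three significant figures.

75.4 μSv/h

Distance alone: (0.751/3.80)² = 0.03906, so 6720 × 0.03906 = 262.5 μSv/h.
Shield: 7.90/4.39 = 1.800 half-value layers → attenuation 2^(−1.800) = 0.2872.
Combined: 262.5 × 0.2872 = 75.39 μSv/h.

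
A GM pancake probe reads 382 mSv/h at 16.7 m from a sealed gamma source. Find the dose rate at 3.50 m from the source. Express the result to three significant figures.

8700 mSv/h

Since intensity falls as 1/r², the rate at 3.50 m is
(16.7/3.50)² = 22.77, so 382 × 22.77 = 8698 mSv/h.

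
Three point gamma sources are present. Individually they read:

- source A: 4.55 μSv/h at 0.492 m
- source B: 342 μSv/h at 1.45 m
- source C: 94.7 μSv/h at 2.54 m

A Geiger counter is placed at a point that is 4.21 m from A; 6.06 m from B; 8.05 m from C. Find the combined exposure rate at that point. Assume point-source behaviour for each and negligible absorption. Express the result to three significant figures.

By superposition, sum each source's inverse-square contribution:
A: 4.55 × (0.492/4.21)² = 0.06214 μSv/h
B: 342 × (1.45/6.06)² = 19.58 μSv/h
C: 94.7 × (2.54/8.05)² = 9.428 μSv/h
Total = 0.06214 + 19.58 + 9.428 = 29.07 μSv/h.

29.1 μSv/h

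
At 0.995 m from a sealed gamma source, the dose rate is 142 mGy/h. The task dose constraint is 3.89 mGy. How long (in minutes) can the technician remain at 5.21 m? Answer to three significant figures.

45.1 min

Using I₁d₁² = I₂d₂², rate at 5.21 m:
142 × (0.995/5.21)² = 142 × 0.03647 = 5.179 mGy/h.
Stay time = 3.89 mGy ÷ 5.179 mGy/h = 0.7511 h = 45.07 min.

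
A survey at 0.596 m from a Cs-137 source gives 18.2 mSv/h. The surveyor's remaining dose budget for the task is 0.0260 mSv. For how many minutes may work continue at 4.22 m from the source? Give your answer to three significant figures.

4.30 min

Applying the 1/r² law, rate at 4.22 m:
18.2 × (0.596/4.22)² = 18.2 × 0.01995 = 0.3631 mSv/h.
Stay time = 0.0260 mSv ÷ 0.3631 mSv/h = 0.07161 h = 4.297 min.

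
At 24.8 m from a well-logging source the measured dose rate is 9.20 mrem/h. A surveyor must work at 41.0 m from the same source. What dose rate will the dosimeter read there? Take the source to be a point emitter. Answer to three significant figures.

Since intensity falls as 1/r², scaling from 24.8 m to 41.0 m:
9.20 × (24.8/41.0)² = 9.20 × 0.3659 = 3.366 mrem/h.

3.37 mrem/h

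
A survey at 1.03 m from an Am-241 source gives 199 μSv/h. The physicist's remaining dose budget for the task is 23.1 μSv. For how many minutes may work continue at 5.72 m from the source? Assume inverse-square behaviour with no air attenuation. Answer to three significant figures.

Using I₁d₁² = I₂d₂², rate at 5.72 m:
(1.03/5.72)² = 0.03243, so 199 × 0.03243 = 6.454 μSv/h.
Stay time = 23.1 μSv ÷ 6.454 μSv/h = 3.579 h = 214.7 min.

215 min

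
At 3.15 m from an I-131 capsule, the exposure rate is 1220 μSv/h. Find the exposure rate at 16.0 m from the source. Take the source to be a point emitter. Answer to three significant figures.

47.3 μSv/h

Intensity scales as (d₁/d₂)², so the rate at 16.0 m is
1220 × (3.15/16.0)² = 1220 × 0.03876 = 47.29 μSv/h.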